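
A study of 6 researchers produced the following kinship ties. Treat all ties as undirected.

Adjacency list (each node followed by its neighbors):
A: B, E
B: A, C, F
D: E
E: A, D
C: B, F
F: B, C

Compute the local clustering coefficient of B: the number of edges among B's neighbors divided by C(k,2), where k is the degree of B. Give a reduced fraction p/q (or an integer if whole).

B's neighbors: A, C, and F (k = 3).
Possible neighbor pairs: C(3,2) = 3. Edges among them: C–F → e = 1.
Clustering(B) = 1/3.

1/3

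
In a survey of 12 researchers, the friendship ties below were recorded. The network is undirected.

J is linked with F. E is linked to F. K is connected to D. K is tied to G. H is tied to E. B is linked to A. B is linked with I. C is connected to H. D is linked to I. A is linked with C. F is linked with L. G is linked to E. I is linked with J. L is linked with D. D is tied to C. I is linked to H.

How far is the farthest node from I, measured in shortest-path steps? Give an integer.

Distances from I: A:2, B:1, C:2, D:1, E:2, F:2, G:3, H:1, J:1, K:2, L:2.
The largest is 3 (to G), so the eccentricity of I is 3.

3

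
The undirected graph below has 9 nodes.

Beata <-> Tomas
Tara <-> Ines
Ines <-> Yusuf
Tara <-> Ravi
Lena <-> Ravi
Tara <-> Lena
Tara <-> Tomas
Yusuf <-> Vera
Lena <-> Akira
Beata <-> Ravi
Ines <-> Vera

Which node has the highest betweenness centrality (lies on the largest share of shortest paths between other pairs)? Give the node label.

Unnormalized betweenness of each node: Akira:0, Beata:1/2, Ines:12, Lena:7, Ravi:4, Tara:35/2, Tomas:2, Vera:0, Yusuf:0.
Tara has the largest value, 35/2, making it the main broker — the node through which the most shortest paths run.

Tara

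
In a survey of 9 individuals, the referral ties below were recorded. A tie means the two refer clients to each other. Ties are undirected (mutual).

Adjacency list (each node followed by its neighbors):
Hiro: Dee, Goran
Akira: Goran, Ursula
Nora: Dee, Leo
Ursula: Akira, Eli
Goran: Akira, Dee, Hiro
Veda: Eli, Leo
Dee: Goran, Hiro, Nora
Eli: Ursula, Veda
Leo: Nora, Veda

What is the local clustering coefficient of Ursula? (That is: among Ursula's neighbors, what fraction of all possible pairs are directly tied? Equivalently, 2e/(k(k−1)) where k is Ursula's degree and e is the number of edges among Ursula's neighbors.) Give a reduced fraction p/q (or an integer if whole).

0

Ursula's neighbors: Akira and Eli (k = 2).
Possible neighbor pairs: C(2,2) = 1. Edges among them: none → e = 0.
Clustering(Ursula) = 0/1.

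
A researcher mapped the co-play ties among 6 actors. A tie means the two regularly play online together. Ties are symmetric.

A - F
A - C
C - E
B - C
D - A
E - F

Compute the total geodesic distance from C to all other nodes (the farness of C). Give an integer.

Distances from C: A:1, B:1, D:2, E:1, F:2.
Sum = 1 + 1 + 2 + 1 + 2 = 7.

7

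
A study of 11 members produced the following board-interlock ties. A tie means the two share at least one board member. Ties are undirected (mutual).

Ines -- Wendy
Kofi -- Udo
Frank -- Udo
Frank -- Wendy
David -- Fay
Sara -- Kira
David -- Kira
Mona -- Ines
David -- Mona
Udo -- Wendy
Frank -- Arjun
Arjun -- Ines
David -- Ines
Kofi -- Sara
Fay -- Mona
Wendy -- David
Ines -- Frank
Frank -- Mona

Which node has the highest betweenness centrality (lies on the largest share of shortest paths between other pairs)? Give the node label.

David

Unnormalized betweenness of each node: Arjun:0, David:83/6, Fay:0, Frank:8, Ines:31/6, Kira:35/6, Kofi:7/2, Mona:11/3, Sara:7/3, Udo:49/6, Wendy:9/2.
David has the largest value, 83/6, making it the main broker — the node through which the most shortest paths run.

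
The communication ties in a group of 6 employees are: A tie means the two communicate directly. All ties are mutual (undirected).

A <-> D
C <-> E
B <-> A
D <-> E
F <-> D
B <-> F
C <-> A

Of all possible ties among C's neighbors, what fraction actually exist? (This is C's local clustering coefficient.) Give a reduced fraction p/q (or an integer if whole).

0

C's neighbors: A and E (k = 2).
Possible neighbor pairs: C(2,2) = 1. Edges among them: none → e = 0.
Clustering(C) = 0/1.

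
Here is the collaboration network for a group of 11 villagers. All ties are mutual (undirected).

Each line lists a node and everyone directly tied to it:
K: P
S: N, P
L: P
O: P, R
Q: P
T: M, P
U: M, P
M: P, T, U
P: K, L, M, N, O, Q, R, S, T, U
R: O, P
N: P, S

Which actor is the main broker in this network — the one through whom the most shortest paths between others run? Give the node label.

P

Unnormalized betweenness of each node: K:0, L:0, M:1/2, N:0, O:0, P:81/2, Q:0, R:0, S:0, T:0, U:0.
P has the largest value, 81/2, making it the main broker — the node through which the most shortest paths run.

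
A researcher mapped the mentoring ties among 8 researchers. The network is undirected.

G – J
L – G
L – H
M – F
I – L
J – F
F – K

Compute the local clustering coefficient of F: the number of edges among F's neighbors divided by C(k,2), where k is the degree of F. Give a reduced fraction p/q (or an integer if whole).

F's neighbors: J, K, and M (k = 3).
Possible neighbor pairs: C(3,2) = 3. Edges among them: none → e = 0.
Clustering(F) = 0/3 = 0.

0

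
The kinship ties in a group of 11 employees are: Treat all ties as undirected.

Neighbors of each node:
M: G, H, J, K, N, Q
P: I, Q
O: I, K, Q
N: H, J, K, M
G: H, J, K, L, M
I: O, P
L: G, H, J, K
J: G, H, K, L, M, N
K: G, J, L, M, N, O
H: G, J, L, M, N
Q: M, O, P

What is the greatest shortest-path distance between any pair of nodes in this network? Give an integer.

Eccentricity of each node (its greatest distance to any other): G:3, H:4, I:4, J:3, K:3, L:4, M:3, N:3, O:3, P:4, Q:3.
The maximum eccentricity is 4, realized for instance by the pair L–P via L – K – O – Q – P. So the diameter is 4.

4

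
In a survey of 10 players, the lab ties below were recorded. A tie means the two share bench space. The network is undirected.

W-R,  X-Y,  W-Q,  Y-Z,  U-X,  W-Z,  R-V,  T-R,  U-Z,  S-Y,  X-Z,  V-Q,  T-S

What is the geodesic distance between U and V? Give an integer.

4

One shortest route is U – Z – W – R – V, which uses 4 edges, and at distance 3 from U we only reach {Q, R, S}, which does not include V. So d(U,V) = 4.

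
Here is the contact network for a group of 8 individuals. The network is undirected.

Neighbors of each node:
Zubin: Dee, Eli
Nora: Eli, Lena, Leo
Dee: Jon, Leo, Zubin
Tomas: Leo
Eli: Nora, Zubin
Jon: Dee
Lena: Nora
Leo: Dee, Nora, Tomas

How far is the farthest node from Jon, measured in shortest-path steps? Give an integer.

Distances from Jon: Dee:1, Eli:3, Lena:4, Leo:2, Nora:3, Tomas:3, Zubin:2.
The largest is 4 (to Lena), so the eccentricity of Jon is 4.

4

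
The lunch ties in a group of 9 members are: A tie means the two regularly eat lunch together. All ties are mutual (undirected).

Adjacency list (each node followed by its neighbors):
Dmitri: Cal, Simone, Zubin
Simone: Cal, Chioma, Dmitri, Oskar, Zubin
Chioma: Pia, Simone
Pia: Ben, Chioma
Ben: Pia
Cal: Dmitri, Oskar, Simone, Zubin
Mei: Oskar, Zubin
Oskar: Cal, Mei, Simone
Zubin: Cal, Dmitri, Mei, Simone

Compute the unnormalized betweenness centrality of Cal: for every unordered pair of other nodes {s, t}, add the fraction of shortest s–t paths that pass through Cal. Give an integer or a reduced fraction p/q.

Pairs whose geodesics pass through Cal — Dmitri–Oskar: 1/2; Zubin–Oskar: 1/3.
All other pairs contribute 0.
Summing the contributions gives betweenness(Cal) = 5/6.

5/6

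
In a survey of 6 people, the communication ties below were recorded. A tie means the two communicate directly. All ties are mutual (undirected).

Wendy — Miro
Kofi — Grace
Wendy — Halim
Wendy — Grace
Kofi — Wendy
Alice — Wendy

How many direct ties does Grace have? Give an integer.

Grace is directly tied to Kofi and Wendy. That is 2 neighbors, so the degree of Grace is 2.

2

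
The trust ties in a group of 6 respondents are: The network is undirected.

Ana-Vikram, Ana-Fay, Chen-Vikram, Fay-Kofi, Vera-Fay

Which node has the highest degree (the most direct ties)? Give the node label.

Degrees — Ana:2, Chen:1, Fay:3, Kofi:1, Vera:1, Vikram:2.
The maximum is 3, attained only by Fay.

Fay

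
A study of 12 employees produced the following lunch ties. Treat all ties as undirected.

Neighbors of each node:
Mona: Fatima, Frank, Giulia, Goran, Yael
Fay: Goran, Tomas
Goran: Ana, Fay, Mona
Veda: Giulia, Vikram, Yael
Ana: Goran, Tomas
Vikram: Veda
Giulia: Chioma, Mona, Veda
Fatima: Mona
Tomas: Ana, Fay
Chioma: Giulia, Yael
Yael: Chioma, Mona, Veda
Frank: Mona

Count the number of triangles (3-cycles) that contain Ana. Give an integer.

0

Ana's neighbors are Goran and Tomas, but none of them are tied to each other, so no triangle contains Ana.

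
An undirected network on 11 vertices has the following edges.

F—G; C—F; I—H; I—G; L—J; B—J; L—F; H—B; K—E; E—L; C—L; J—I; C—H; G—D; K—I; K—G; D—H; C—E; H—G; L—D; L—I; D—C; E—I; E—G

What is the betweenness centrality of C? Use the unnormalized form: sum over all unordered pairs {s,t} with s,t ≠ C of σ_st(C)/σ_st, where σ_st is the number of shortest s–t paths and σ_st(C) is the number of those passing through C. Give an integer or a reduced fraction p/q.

27/10

Pairs whose geodesics pass through C — E–H: 1/3; E–D: 1/3; E–B: 1/5; E–F: 1/3; L–H: 1/3; H–F: 1/2; D–F: 1/3; B–F: 1/3.
All other pairs contribute 0.
Summing the contributions gives betweenness(C) = 27/10.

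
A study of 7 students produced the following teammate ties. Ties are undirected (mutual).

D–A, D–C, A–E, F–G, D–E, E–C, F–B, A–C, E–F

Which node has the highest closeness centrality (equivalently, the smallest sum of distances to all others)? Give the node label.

Farness (sum of distances to all others) for each node — A:11, B:14, C:11, D:11, E:8, F:9, G:14.
The smallest farness is 8, for E, so E has the highest closeness.

E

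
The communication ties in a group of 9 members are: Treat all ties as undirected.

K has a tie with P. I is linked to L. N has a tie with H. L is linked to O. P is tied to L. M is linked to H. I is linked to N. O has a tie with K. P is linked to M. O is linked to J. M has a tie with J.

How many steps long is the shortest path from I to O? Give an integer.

2

One shortest route is I – L – O, which uses 2 edges, and I and O are not directly tied, so nothing shorter exists. So d(I,O) = 2.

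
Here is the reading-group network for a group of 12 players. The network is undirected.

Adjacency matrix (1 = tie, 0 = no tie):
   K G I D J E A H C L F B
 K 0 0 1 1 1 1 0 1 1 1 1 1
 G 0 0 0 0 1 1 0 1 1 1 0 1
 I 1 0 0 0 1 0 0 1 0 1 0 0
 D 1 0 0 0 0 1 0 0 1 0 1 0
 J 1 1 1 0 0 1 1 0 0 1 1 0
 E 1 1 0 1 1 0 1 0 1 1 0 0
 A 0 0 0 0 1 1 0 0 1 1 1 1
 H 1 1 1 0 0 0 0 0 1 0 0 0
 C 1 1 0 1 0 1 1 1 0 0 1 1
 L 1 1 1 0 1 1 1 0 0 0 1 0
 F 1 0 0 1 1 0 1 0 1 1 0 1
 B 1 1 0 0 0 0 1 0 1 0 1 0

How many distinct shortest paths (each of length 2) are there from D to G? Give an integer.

The shortest distance is 2. The length-2 paths are: D–E–G; D–C–G.
That gives 2 distinct shortest paths.

2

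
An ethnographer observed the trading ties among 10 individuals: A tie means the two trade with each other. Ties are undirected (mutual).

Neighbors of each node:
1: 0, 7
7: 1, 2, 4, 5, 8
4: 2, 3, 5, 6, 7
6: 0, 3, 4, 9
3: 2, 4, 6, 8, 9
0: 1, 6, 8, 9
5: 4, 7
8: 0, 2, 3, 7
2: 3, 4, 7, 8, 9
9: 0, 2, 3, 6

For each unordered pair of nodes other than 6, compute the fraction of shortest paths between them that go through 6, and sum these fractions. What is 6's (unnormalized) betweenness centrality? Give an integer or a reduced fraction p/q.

Pairs whose geodesics pass through 6 — 4–0: 1; 4–9: 1/3; 0–5: 1/3; 0–3: 1/3; 9–5: 1/4; 1–3: 1/6.
All other pairs contribute 0.
Summing the contributions gives betweenness(6) = 29/12.

29/12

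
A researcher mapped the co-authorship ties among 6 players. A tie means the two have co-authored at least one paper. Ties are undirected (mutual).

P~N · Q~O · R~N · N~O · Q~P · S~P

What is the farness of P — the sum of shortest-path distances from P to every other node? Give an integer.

7

Distances from P: N:1, O:2, Q:1, R:2, S:1.
Sum = 1 + 2 + 1 + 2 + 1 = 7.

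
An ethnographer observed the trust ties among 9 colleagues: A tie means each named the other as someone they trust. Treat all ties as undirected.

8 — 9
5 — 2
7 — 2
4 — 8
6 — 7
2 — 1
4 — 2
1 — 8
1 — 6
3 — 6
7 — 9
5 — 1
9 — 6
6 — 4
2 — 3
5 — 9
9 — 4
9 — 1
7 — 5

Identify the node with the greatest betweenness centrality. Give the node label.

2

Unnormalized betweenness of each node: 1:77/30, 2:127/30, 3:1/4, 4:26/15, 5:1/2, 6:59/15, 7:5/6, 8:1/4, 9:37/10.
2 has the largest value, 127/30, making it the main broker — the node through which the most shortest paths run.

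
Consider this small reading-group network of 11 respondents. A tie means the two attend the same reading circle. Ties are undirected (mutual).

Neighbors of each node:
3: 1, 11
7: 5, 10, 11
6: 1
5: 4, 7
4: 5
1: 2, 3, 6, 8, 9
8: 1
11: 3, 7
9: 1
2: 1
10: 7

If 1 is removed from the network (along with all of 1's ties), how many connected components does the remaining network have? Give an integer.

5

Without 1, the remaining ties split the others into: {3, 4, 5, 7, 10, 11}; {6}; {2}; {9}; {8}.
That's 5 separate components.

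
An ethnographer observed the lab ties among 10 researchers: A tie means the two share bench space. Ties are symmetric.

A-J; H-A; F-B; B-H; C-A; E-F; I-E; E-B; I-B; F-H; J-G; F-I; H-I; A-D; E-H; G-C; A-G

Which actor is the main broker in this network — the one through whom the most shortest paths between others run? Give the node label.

Unnormalized betweenness of each node: A:47/2, B:0, C:0, D:0, E:0, F:0, G:1/2, H:20, I:0, J:0.
A has the largest value, 47/2, making it the main broker — the node through which the most shortest paths run.

A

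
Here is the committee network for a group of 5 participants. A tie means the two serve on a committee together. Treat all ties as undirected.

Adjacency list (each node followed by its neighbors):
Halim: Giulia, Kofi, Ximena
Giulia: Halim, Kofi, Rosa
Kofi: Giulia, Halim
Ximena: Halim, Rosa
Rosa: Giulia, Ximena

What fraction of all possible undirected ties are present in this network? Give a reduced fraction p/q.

3/5

There are 6 edges and 5 nodes, so the maximum possible is C(5,2) = 10.
Density = 6/10 = 3/5.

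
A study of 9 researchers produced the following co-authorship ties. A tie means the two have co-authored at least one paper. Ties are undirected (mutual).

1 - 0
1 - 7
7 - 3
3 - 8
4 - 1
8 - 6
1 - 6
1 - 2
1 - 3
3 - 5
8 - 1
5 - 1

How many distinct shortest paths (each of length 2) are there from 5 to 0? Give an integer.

1

The shortest distance is 2, and the only length-2 path is 5–1–0. So there is exactly 1 shortest path.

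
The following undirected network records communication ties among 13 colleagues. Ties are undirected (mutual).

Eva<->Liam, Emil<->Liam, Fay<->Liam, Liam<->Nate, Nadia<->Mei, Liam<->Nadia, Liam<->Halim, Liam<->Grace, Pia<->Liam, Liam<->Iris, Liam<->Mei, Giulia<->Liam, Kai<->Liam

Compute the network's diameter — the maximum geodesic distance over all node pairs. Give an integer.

2

Eccentricity of each node (its greatest distance to any other): Emil:2, Eva:2, Fay:2, Giulia:2, Grace:2, Halim:2, Iris:2, Kai:2, Liam:1, Mei:2, Nadia:2, Nate:2, Pia:2.
The maximum eccentricity is 2, realized for instance by the pair Nate–Grace via Nate – Liam – Grace. So the diameter is 2.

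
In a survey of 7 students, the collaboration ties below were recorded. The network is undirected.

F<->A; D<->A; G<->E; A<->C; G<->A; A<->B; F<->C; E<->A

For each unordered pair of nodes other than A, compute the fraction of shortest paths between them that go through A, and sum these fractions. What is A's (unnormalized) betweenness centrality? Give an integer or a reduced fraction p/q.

13

Pairs whose geodesics pass through A — E–D: 1; E–B: 1; E–C: 1; E–F: 1; G–D: 1; G–B: 1; G–C: 1; G–F: 1; D–B: 1; D–C: 1; D–F: 1; B–C: 1; B–F: 1.
All other pairs contribute 0.
Summing the contributions gives betweenness(A) = 13.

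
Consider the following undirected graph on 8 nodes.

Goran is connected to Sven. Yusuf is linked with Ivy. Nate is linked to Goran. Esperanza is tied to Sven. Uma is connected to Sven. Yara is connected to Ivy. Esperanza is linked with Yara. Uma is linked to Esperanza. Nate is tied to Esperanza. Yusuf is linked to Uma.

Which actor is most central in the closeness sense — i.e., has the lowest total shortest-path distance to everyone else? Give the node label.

Farness (sum of distances to all others) for each node — Esperanza:10, Goran:16, Ivy:16, Nate:14, Sven:12, Uma:11, Yara:13, Yusuf:14.
The smallest farness is 10, for Esperanza, so Esperanza has the highest closeness.

Esperanza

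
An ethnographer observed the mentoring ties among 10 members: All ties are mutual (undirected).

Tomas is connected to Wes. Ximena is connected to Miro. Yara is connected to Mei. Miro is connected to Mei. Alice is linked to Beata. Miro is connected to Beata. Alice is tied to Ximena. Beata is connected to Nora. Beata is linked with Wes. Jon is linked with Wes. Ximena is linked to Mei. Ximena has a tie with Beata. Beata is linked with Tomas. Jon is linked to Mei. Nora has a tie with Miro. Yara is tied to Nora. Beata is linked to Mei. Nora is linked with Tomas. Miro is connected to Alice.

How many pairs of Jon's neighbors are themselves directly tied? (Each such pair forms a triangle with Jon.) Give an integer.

Jon's neighbors are Mei and Wes, but none of them are tied to each other, so no triangle contains Jon.

0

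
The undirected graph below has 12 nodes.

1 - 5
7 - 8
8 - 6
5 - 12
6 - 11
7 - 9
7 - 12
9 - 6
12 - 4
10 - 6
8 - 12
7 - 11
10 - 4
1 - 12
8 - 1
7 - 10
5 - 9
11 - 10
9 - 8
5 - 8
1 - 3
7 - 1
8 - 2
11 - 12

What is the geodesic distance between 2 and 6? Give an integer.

2

One shortest route is 2 – 8 – 6, which uses 2 edges, and 2 and 6 are not directly tied, so nothing shorter exists. So d(2,6) = 2.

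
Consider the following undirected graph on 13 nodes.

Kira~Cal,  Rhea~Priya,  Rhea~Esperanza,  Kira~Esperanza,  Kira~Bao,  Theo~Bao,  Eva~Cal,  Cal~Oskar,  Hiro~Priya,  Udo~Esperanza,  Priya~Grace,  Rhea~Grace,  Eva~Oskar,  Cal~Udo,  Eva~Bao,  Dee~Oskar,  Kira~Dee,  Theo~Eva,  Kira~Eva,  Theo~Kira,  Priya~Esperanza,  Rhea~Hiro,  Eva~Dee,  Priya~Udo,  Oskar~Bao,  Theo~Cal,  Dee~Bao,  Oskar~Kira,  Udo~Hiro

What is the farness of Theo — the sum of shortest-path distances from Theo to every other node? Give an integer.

25

Distances from Theo: Bao:1, Cal:1, Dee:2, Esperanza:2, Eva:1, Grace:4, Hiro:3, Kira:1, Oskar:2, Priya:3, Rhea:3, Udo:2.
Sum = 1 + 1 + 2 + 2 + 1 + 4 + 3 + 1 + 2 + 3 + 3 + 2 = 25.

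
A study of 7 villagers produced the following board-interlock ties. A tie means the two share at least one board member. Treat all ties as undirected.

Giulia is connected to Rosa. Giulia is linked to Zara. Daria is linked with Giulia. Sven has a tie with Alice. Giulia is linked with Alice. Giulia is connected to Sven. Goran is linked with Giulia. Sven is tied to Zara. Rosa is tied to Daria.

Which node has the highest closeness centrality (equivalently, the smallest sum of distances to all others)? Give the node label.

Farness (sum of distances to all others) for each node — Alice:10, Daria:10, Giulia:6, Goran:11, Rosa:10, Sven:9, Zara:10.
The smallest farness is 6, for Giulia, so Giulia has the highest closeness.

Giulia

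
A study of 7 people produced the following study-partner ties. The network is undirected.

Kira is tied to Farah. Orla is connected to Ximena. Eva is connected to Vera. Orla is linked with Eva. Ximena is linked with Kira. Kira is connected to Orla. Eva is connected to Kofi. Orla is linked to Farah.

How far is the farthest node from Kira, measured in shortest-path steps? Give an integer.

3

Distances from Kira: Eva:2, Farah:1, Kofi:3, Orla:1, Vera:3, Ximena:1.
The largest is 3 (to Kofi and Vera), so the eccentricity of Kira is 3.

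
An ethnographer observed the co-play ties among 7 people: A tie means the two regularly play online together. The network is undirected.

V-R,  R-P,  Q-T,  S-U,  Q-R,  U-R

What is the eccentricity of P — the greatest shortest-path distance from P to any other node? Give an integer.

3

Distances from P: Q:2, R:1, S:3, T:3, U:2, V:2.
The largest is 3 (to T and S), so the eccentricity of P is 3.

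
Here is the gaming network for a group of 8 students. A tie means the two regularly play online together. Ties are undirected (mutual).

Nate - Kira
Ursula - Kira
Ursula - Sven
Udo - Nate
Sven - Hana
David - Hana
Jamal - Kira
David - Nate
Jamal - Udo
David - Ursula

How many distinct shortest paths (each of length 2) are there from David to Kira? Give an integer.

2

The shortest distance is 2. The length-2 paths are: David–Ursula–Kira; David–Nate–Kira.
That gives 2 distinct shortest paths.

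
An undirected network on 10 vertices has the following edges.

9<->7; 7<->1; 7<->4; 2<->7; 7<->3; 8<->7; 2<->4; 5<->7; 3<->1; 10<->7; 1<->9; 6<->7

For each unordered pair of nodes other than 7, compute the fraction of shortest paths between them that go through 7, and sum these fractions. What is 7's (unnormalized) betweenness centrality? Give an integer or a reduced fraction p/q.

65/2

Pairs whose geodesics pass through 7 — 5–10: 1; 5–1: 1; 5–3: 1; 5–2: 1; 5–4: 1; 5–8: 1; 5–9: 1; 5–6: 1; 10–1: 1; 10–3: 1; 10–2: 1; 10–4: 1; 10–8: 1; 10–9: 1 … (+19 more pairs).
All other pairs contribute 0.
Summing the contributions gives betweenness(7) = 65/2.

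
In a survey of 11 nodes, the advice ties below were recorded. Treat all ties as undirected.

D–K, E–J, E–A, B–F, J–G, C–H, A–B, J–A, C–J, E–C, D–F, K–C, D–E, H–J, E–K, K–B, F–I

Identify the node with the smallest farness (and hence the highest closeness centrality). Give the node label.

Farness (sum of distances to all others) for each node — A:18, B:19, C:19, D:19, E:16, F:23, G:27, H:25, I:32, J:18, K:18.
The smallest farness is 16, for E, so E has the highest closeness.

E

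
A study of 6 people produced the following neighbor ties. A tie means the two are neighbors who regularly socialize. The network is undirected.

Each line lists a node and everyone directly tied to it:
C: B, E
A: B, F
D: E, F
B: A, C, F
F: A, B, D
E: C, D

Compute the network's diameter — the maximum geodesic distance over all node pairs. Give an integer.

Eccentricity of each node (its greatest distance to any other): A:3, B:2, C:2, D:2, E:3, F:2.
The maximum eccentricity is 3, realized for instance by the pair A–E via A – B – C – E. So the diameter is 3.

3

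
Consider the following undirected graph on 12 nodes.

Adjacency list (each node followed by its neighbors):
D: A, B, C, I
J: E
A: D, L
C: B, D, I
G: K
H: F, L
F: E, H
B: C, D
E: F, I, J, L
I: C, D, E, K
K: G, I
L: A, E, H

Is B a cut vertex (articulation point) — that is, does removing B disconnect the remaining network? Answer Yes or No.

Even without B, every remaining node can still reach every other (the residual graph is connected), so B is not a cut vertex.

No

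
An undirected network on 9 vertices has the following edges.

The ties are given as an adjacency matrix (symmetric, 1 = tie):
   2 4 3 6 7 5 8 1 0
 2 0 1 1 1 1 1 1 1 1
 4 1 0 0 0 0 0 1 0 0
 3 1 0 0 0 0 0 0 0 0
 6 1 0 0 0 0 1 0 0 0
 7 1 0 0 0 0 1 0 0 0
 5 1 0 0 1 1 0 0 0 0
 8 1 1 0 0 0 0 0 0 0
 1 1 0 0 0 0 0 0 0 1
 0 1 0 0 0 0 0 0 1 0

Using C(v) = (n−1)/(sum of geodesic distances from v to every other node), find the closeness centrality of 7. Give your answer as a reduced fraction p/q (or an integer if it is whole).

Distances from 7: 0:2, 1:2, 2:1, 3:2, 4:2, 5:1, 6:2, 8:2. Sum = 14.
n = 9, so closeness = 8/14 = 4/7.

4/7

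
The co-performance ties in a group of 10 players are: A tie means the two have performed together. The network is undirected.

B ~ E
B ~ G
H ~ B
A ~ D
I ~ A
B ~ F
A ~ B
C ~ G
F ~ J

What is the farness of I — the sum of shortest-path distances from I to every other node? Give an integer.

25

Distances from I: A:1, B:2, C:4, D:2, E:3, F:3, G:3, H:3, J:4.
Sum = 1 + 2 + 4 + 2 + 3 + 3 + 3 + 3 + 4 = 25.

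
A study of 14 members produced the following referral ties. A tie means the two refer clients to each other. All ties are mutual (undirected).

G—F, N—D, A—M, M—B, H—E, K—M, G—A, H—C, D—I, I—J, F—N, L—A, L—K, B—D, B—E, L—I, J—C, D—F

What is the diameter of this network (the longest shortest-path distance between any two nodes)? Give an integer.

Eccentricity of each node (its greatest distance to any other): A:4, B:3, C:5, D:3, E:4, F:4, G:5, H:5, I:3, J:4, K:4, L:4, M:4, N:4.
The maximum eccentricity is 5, realized for instance by the pair H–G via H – E – B – D – F – G. So the diameter is 5.

5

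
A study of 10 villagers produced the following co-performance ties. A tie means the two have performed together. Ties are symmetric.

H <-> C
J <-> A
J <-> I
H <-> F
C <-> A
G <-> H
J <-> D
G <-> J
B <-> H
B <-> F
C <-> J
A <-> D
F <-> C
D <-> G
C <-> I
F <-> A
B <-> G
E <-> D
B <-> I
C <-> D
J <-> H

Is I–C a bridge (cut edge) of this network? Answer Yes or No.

No

Even without that edge, I still reaches C via I – J – C, so the network stays connected. Not a bridge.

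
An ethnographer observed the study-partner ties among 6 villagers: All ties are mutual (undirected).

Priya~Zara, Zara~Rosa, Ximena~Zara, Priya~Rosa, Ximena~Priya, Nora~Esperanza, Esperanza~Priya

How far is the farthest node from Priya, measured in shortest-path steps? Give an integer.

Distances from Priya: Esperanza:1, Nora:2, Rosa:1, Ximena:1, Zara:1.
The largest is 2 (to Nora), so the eccentricity of Priya is 2.

2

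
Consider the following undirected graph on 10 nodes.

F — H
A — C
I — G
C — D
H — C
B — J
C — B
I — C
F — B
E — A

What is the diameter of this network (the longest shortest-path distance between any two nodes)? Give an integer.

4

Eccentricity of each node (its greatest distance to any other): A:3, B:3, C:2, D:3, E:4, F:4, G:4, H:3, I:3, J:4.
The maximum eccentricity is 4, realized for instance by the pair G–F via G – I – C – H – F. So the diameter is 4.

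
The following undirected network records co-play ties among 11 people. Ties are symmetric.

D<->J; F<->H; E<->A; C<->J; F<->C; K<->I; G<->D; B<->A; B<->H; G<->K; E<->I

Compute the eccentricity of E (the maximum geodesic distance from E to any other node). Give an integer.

5

Distances from E: A:1, B:2, C:5, D:4, F:4, G:3, H:3, I:1, J:5, K:2.
The largest is 5 (to C and J), so the eccentricity of E is 5.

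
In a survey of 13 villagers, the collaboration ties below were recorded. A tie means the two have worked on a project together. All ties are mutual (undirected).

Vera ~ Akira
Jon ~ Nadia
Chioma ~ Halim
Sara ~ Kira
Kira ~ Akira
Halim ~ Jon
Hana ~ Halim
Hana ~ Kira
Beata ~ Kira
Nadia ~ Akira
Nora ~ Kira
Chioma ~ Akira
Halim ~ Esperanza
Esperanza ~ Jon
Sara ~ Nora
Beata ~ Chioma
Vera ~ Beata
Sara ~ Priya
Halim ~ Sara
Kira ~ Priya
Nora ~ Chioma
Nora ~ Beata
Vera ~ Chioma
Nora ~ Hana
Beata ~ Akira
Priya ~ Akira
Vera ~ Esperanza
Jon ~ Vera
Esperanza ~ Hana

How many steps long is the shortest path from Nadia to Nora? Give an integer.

3

One shortest route is Nadia – Akira – Chioma – Nora, which uses 3 edges, and at distance 2 from Nadia we only reach {Beata, Chioma, Esperanza, Halim, Kira, Priya, Vera}, which does not include Nora. So d(Nadia,Nora) = 3.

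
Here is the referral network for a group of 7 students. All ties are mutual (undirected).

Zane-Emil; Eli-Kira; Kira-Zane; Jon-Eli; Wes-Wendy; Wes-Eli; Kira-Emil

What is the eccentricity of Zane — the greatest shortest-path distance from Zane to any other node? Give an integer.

4

Distances from Zane: Eli:2, Emil:1, Jon:3, Kira:1, Wendy:4, Wes:3.
The largest is 4 (to Wendy), so the eccentricity of Zane is 4.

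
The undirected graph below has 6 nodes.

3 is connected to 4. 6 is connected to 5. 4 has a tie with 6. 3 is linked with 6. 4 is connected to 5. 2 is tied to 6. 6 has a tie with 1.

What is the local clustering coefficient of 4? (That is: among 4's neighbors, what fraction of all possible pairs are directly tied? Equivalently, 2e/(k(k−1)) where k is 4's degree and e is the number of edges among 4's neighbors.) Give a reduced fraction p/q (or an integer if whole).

2/3

4's neighbors: 3, 5, and 6 (k = 3).
Possible neighbor pairs: C(3,2) = 3. Edges among them: 3–6, 5–6 → e = 2.
Clustering(4) = 2/3.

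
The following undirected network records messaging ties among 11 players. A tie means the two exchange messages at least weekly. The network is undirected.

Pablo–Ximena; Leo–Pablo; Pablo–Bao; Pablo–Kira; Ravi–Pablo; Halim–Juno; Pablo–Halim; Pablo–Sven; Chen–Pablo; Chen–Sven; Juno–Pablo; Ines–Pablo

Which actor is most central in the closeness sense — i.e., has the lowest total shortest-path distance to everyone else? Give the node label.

Pablo

Farness (sum of distances to all others) for each node — Bao:19, Chen:18, Halim:18, Ines:19, Juno:18, Kira:19, Leo:19, Pablo:10, Ravi:19, Sven:18, Ximena:19.
The smallest farness is 10, for Pablo, so Pablo has the highest closeness.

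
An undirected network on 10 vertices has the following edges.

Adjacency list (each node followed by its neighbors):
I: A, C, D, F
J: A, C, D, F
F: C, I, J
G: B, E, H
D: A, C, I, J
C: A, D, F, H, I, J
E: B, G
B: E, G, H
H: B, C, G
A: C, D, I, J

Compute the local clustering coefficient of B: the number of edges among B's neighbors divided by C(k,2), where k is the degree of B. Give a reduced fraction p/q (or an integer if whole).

2/3

B's neighbors: E, G, and H (k = 3).
Possible neighbor pairs: C(3,2) = 3. Edges among them: E–G, G–H → e = 2.
Clustering(B) = 2/3.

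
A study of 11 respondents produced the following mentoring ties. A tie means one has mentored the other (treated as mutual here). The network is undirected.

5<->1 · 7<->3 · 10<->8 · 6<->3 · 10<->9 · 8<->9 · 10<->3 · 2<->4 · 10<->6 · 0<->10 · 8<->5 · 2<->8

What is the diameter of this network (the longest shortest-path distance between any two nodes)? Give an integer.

5

Eccentricity of each node (its greatest distance to any other): 0:4, 1:5, 2:4, 3:4, 4:5, 5:4, 6:4, 7:5, 8:3, 9:3, 10:3.
The maximum eccentricity is 5, realized for instance by the pair 4–7 via 4 – 2 – 8 – 10 – 3 – 7. So the diameter is 5.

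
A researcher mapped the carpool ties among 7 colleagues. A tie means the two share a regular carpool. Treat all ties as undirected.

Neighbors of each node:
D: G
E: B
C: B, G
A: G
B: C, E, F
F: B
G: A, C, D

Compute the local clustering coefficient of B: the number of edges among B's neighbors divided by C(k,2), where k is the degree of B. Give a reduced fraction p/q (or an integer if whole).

B's neighbors: C, E, and F (k = 3).
Possible neighbor pairs: C(3,2) = 3. Edges among them: none → e = 0.
Clustering(B) = 0/3 = 0.

0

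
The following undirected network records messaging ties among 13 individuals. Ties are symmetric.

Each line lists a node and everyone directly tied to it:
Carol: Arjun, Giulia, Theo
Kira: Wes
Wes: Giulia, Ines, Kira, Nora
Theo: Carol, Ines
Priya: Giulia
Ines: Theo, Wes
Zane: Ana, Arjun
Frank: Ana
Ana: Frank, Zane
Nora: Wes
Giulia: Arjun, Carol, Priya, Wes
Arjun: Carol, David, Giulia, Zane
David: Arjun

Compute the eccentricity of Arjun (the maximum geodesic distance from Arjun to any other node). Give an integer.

Distances from Arjun: Ana:2, Carol:1, David:1, Frank:3, Giulia:1, Ines:3, Kira:3, Nora:3, Priya:2, Theo:2, Wes:2, Zane:1.
The largest is 3 (to Nora, Ines, Kira, and Frank), so the eccentricity of Arjun is 3.

3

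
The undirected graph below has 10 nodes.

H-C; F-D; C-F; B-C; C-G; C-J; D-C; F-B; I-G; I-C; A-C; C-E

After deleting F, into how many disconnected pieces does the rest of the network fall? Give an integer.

F's neighbors (B, C, and D) remain reachable from one another through other ties, so the rest of the network stays in one piece.

1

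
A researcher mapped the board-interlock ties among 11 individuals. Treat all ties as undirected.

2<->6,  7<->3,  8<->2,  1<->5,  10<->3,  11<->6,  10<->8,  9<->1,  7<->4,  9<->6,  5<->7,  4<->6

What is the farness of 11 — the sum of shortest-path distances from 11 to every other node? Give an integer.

Distances from 11: 1:3, 2:2, 3:4, 4:2, 5:4, 6:1, 7:3, 8:3, 9:2, 10:4.
Sum = 3 + 2 + 4 + 2 + 4 + 1 + 3 + 3 + 2 + 4 = 28.

28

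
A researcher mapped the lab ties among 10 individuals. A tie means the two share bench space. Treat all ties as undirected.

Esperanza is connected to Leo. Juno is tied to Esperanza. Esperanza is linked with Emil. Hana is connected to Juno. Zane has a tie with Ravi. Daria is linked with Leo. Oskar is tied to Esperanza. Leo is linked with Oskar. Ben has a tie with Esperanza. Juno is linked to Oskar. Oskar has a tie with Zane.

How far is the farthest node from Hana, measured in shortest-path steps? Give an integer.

4

Distances from Hana: Ben:3, Daria:4, Emil:3, Esperanza:2, Juno:1, Leo:3, Oskar:2, Ravi:4, Zane:3.
The largest is 4 (to Daria and Ravi), so the eccentricity of Hana is 4.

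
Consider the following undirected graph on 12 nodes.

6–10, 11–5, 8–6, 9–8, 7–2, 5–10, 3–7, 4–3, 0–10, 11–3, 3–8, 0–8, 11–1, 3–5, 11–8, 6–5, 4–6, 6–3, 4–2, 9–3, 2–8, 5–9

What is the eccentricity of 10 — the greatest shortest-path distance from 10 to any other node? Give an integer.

3

Distances from 10: 0:1, 1:3, 2:3, 3:2, 4:2, 5:1, 6:1, 7:3, 8:2, 9:2, 11:2.
The largest is 3 (to 7, 2, and 1), so the eccentricity of 10 is 3.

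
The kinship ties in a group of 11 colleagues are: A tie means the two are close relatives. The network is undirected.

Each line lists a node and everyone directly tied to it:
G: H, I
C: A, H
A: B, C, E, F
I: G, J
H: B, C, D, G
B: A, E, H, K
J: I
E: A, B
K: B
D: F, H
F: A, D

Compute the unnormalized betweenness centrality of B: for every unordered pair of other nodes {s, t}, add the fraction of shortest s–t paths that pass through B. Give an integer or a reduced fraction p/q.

Pairs whose geodesics pass through B — A–I: 1/2; A–H: 1/2; A–G: 1/2; A–K: 1; A–J: 1/2; I–K: 1; I–E: 1; H–K: 1; H–E: 1; C–K: 2/2; D–K: 1; D–E: 1/2; G–K: 1; G–E: 1 … (+4 more pairs).
All other pairs contribute 0.
Summing the contributions gives betweenness(B) = 31/2.

31/2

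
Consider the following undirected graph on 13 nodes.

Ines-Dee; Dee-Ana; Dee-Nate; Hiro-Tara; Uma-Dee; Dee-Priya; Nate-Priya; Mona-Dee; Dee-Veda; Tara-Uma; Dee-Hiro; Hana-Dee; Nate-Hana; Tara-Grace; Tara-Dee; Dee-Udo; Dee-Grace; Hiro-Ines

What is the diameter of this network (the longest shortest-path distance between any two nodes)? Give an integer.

Eccentricity of each node (its greatest distance to any other): Ana:2, Dee:1, Grace:2, Hana:2, Hiro:2, Ines:2, Mona:2, Nate:2, Priya:2, Tara:2, Udo:2, Uma:2, Veda:2.
The maximum eccentricity is 2, realized for instance by the pair Hana–Priya via Hana – Dee – Priya. So the diameter is 2.

2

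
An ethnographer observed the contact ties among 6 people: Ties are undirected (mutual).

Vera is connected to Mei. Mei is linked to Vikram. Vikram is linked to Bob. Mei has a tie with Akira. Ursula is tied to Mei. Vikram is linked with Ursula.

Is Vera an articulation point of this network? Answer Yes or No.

Even without Vera, every remaining node can still reach every other (the residual graph is connected), so Vera is not a cut vertex.

No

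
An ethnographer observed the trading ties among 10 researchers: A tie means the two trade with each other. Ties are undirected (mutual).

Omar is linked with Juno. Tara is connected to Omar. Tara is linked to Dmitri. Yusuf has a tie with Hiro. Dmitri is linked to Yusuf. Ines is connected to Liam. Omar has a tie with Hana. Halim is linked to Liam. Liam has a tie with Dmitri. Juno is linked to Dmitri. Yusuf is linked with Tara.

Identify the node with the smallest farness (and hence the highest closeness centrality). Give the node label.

Dmitri

Farness (sum of distances to all others) for each node — Dmitri:15, Halim:27, Hana:29, Hiro:26, Ines:27, Juno:19, Liam:19, Omar:21, Tara:17, Yusuf:18.
The smallest farness is 15, for Dmitri, so Dmitri has the highest closeness.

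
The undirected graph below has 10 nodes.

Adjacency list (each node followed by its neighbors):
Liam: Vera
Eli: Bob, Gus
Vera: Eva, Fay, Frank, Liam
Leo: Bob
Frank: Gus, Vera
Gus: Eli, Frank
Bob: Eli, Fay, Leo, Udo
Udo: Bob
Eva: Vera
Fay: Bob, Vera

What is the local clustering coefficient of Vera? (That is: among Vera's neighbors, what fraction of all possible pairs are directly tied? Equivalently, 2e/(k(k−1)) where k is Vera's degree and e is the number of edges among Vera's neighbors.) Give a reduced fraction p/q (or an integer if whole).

0

Vera's neighbors: Eva, Fay, Frank, and Liam (k = 4).
Possible neighbor pairs: C(4,2) = 6. Edges among them: none → e = 0.
Clustering(Vera) = 0/6 = 0.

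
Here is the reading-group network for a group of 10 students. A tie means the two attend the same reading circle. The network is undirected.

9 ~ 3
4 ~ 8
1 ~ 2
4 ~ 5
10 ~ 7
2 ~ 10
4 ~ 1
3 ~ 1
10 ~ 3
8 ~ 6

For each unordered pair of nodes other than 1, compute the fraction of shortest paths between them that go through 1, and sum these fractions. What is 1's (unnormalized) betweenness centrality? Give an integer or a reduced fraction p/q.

Pairs whose geodesics pass through 1 — 4–3: 1; 4–10: 2/2; 4–7: 2/2; 4–2: 1; 4–9: 1; 8–3: 1; 8–10: 2/2; 8–7: 2/2; 8–2: 1; 8–9: 1; 3–6: 1; 3–2: 1/2; 3–5: 1; 10–6: 2/2 … (+8 more pairs).
All other pairs contribute 0.
Summing the contributions gives betweenness(1) = 21.

21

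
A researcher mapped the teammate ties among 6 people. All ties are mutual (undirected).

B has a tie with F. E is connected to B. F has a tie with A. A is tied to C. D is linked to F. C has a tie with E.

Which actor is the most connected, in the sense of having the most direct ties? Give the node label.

F

Degrees — A:2, B:2, C:2, D:1, E:2, F:3.
The maximum is 3, attained only by F.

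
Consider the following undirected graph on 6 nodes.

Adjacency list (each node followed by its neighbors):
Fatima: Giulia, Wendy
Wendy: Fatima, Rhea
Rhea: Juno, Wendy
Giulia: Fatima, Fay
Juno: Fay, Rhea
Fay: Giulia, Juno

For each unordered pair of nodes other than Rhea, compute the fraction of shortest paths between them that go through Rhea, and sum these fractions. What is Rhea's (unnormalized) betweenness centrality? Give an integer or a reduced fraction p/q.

2

Pairs whose geodesics pass through Rhea — Wendy–Juno: 1; Wendy–Fay: 1/2; Juno–Fatima: 1/2.
All other pairs contribute 0.
Summing the contributions gives betweenness(Rhea) = 2.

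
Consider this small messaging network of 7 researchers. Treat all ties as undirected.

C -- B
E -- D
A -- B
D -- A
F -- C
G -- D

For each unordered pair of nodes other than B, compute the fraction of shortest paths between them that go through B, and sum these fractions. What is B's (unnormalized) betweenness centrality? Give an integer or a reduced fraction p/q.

Pairs whose geodesics pass through B — D–F: 1; D–C: 1; G–F: 1; G–C: 1; E–F: 1; E–C: 1; F–A: 1; A–C: 1.
All other pairs contribute 0.
Summing the contributions gives betweenness(B) = 8.

8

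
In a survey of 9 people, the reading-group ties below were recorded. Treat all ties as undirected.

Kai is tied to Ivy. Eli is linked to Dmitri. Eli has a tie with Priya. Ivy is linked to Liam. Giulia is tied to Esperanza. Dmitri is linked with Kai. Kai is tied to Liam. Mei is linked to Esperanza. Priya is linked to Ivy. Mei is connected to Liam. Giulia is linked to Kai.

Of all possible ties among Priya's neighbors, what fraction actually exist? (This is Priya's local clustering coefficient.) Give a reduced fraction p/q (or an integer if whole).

Priya's neighbors: Eli and Ivy (k = 2).
Possible neighbor pairs: C(2,2) = 1. Edges among them: none → e = 0.
Clustering(Priya) = 0/1.

0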